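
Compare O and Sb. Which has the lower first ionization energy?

O is in period 2, group 16; Sb is in period 5, group 15.
First ionization energy rises across a period (greater Z_eff holds electrons more tightly) and falls down a group (valence electrons are farther from the nucleus).
Neither a single period nor a single group — weigh both effects.
O > Sb: relative to Sb, both the across-period and down-group shifts push O's first ionization energy up.
Tabulated first ionization energy (kJ/mol): O 1314, Sb 831.
So Sb has the lower first ionization energy (Sb < O).

Sb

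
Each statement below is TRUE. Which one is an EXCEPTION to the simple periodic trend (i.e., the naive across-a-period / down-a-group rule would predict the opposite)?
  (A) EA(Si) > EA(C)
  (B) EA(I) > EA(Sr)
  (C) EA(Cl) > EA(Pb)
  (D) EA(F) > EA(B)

(A)

The general trend: electron affinity increases across a period and decreases down a group.
(A) Si (period 3, group 14) vs C (period 2, group 14): the stated order contradicts the simple trend.
(B) I (period 5, group 17) vs Sr (period 5, group 2): the stated order agrees with the simple trend.
(C) Cl (period 3, group 17) vs Pb (period 6, group 14): the stated order agrees with the simple trend.
(D) F (period 2, group 17) vs B (period 2, group 13): the stated order agrees with the simple trend.
The exception is (A): Si's larger, more diffuse 3p orbitals accept an added electron slightly more readily than C's compact 2p.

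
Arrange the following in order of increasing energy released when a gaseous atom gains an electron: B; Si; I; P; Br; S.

B < P < Si < S < I < Br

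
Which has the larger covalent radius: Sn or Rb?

Rb

Rb is in period 5, group 1; Sn is in period 5, group 14.
Moving right in a period, electrons are added to the same shell under a stronger nuclear pull, so atoms get smaller; moving down, a new shell is opened and atoms get larger.
All lie in period 5, so atomic radius increases right to left.
So Rb has the larger covalent radius (Rb > Sn).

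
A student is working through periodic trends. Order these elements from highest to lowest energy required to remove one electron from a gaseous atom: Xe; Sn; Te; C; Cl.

Cl, Xe, C, Te, Sn

C is in period 2, group 14; Cl is in period 3, group 17; Sn is in period 5, group 14; Te is in period 5, group 16; Xe is in period 5, group 18.
First ionization energy rises across a period (greater Z_eff holds electrons more tightly) and falls down a group (valence electrons are farther from the nucleus).
Neither a single period nor a single group — weigh both effects.
Te > Sn: Te lies to the right of Sn in period 5, so the across-period effect alone puts Te higher.
C > Te: period and group pull opposite ways; the down-group shift dominates (1086 vs 869 kJ/mol).
Xe > C: the two effects oppose for this pair; the across-period effect wins (1170 vs 1086 kJ/mol).
Cl > Xe: period and group pull opposite ways; the down-group shift dominates (1251 vs 1170 kJ/mol).
For reference (kJ/mol): C 1086, Cl 1251, Sn 709, Te 869, Xe 1170.
So from highest to lowest: Cl > Xe > C > Te > Sn.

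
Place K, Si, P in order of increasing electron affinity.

K < P < Si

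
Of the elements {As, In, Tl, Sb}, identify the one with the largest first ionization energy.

As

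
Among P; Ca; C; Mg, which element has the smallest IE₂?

Ca

IE_2 is the cost of taking one more electron from the +1 cation: P⁺ still has 4 valence electrons; Ca⁺ still has 1 valence electron; C⁺ still has 3 valence electrons; Mg⁺ still has 1 valence electron.
All are still removing valence electrons, so compare the +1 ions as you would atoms: IE_2 generally rises across a period (higher Z_eff) and falls down a group (larger shell), subject to the usual subshell exceptions.
Valence configurations: P⁺ [Ne]3s²3p², Ca⁺ [Ar]4s¹, C⁺ [He]2s²2p¹, Mg⁺ [Ne]3s¹.
The numbers (kJ/mol): P 1907, Ca 1145, C 2353, Mg 1451.
Putting it together, IE_2: Ca < Mg < P < C.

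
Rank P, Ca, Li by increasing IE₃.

P < Ca < Li

Consider each +2 ion: P²⁺ still has 3 valence electrons; Ca²⁺ is the bare [Ar] core; Li²⁺ is already 1 electron into the core.
Pulling an electron out of a noble-gas core costs far more than removing a remaining valence electron, so Ca and Li sit at the high end of IE_3.
Tabulated IE_3 (kJ/mol): P 2914, Ca 4912, Li 11815.
So the third ionization energies run P < Ca < Li.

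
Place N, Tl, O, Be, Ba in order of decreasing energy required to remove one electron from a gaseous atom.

N > O > Be > Tl > Ba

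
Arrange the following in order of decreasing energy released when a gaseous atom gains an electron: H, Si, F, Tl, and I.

F > I > Si > H > Tl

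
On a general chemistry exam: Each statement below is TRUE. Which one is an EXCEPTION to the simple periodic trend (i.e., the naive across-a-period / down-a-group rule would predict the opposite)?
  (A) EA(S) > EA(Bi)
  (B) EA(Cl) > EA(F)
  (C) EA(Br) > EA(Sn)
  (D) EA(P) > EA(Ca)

The general trend: electron affinity increases across a period and decreases down a group.
(A) S (period 3, group 16) vs Bi (period 6, group 15): the stated order agrees with the simple trend.
(B) Cl (period 3, group 17) vs F (period 2, group 17): the stated order contradicts the simple trend.
(C) Br (period 4, group 17) vs Sn (period 5, group 14): the stated order agrees with the simple trend.
(D) P (period 3, group 15) vs Ca (period 4, group 2): the stated order agrees with the simple trend.
The exception is (B): F's small 2p subshell makes the incoming electron feel strong e⁻–e⁻ repulsion, so Cl actually releases more energy on gaining an electron.

(B)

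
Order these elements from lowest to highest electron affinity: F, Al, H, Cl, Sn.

H is in period 1, group 1; F is in period 2, group 17; Al is in period 3, group 13; Cl is in period 3, group 17; Sn is in period 5, group 14.
EA tends to increase across a period and decrease down a group, though the pattern is less regular than for IE or radius.
Here both period and group differ, so the two effects have to be weighed against each other.
H > Al: period and group pull opposite ways; the down-group shift dominates (73 vs 42 kJ/mol).
Sn > H: the two effects oppose for this pair; the across-period effect wins (107 vs 73 kJ/mol).
F > Sn: relative to Sn, both the across-period and down-group shifts push F's electron affinity up.
Cl > F: this pair runs against the simple trend — see the exception note.
Note the exception: Cl has a higher electron affinity than F, contrary to the simple trend — F's small 2p subshell makes the incoming electron feel strong e⁻–e⁻ repulsion, so Cl actually releases more energy on gaining an electron.
For reference (kJ/mol): H 73, F 328, Al 42, Cl 349, Sn 107.
So from lowest to highest: Al < H < Sn < F < Cl.

Al < H < Sn < F < Cl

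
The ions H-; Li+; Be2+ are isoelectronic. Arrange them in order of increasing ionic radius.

All of these have 2 electrons, so size is governed by nuclear charge alone: the more protons, the stronger the pull on the same electron cloud, and the smaller the ion.
Nuclear charges: Be2+ (Z=4), Li+ (Z=3), H- (Z=1).
Smallest to largest: Be2+ < Li+ < H-.

Be2+, Li+, H-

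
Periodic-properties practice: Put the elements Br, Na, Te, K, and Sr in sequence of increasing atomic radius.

Br, Te, Na, Sr, K

Na is in period 3, group 1; K is in period 4, group 1; Br is in period 4, group 17; Sr is in period 5, group 2; Te is in period 5, group 16.
Moving right in a period, electrons are added to the same shell under a stronger nuclear pull, so atoms get smaller; moving down, a new shell is opened and atoms get larger.
Here both period and group differ, so the two effects have to be weighed against each other.
Te > Br: both effects reinforce here, so Te is clearly the larger of the two.
Na > Te: period and group pull opposite ways; the across-period shift dominates (155 vs 136 pm).
Sr > Na: the two effects oppose for this pair; the down-group effect wins (185 vs 155 pm).
K > Sr: period and group pull opposite ways; the across-period shift dominates (196 vs 185 pm).
Tabulated atomic radius (pm): Na 155, K 196, Br 114, Sr 185, Te 136.
So from smallest to largest: Br < Te < Na < Sr < K.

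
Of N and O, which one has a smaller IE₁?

O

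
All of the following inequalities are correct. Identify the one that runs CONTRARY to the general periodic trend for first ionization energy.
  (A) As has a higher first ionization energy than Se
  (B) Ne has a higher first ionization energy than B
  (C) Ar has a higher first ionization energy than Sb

(A)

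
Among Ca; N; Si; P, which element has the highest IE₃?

Ca

IE_3 is the cost of taking one more electron from the +2 cation: Ca²⁺ is the bare [Ar] core; N²⁺ still has 3 valence electrons; Si²⁺ still has 2 valence electrons; P²⁺ still has 3 valence electrons.
Core electrons are held far more tightly than valence electrons, so Ca tops the IE_3 order.
Valence configurations: N²⁺ [He]2s²2p¹, Si²⁺ [Ne]3s², P²⁺ [Ne]3s²3p¹.
P²⁺ loses a lone 3p electron whereas Si²⁺ must break into a filled 3s² pair, so IE_3(Si) > IE_3(P) even though P has the higher nuclear charge.
The numbers (kJ/mol): Ca 4912, N 4578, Si 3232, P 2914.
Hence IE_3: P < Si < N < Ca.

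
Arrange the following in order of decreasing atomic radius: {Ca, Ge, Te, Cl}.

Ca > Te > Ge > Cl

Cl is in period 3, group 17; Ca is in period 4, group 2; Ge is in period 4, group 14; Te is in period 5, group 16.
Moving right in a period, electrons are added to the same shell under a stronger nuclear pull, so atoms get smaller; moving down, a new shell is opened and atoms get larger.
Here both period and group differ, so the two effects have to be weighed against each other.
Ge > Cl: relative to Cl, both the across-period and down-group shifts push Ge's atomic radius up.
Te > Ge: period and group pull opposite ways; the down-group shift dominates (136 vs 121 pm).
Ca > Te: period and group pull opposite ways; the across-period shift dominates (171 vs 136 pm).
Tabulated atomic radius (pm): Cl 99, Ca 171, Ge 121, Te 136.
So from largest to smallest: Ca > Te > Ge > Cl.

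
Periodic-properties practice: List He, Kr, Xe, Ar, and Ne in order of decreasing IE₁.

He > Ne > Ar > Kr > Xe

He is in period 1, group 18; Ne is in period 2, group 18; Ar is in period 3, group 18; Kr is in period 4, group 18; Xe is in period 5, group 18.
IE₁ increases left→right with effective nuclear charge and decreases top→bottom as the valence shell moves farther out.
All are in group 18, so first ionization energy increases up the group.
So from highest to lowest: He > Ne > Ar > Kr > Xe.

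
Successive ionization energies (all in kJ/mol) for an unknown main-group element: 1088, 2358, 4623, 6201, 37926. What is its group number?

Group 14

Look for the largest jump between consecutive ionization energies: IE5/IE4 ≈ 6.1, far larger than any earlier ratio.
That jump marks the point where a core electron is being removed. So the atom has 4 valence electrons.
A main-group element with 4 valence electrons is in group 14.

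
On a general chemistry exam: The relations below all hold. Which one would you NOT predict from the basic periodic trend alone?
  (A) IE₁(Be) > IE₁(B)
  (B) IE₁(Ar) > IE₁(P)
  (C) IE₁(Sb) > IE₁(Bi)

The general trend: first ionisation energy increases across a period and decreases down a group.
(A) Be (period 2, group 2) vs B (period 2, group 13): the stated order contradicts the simple trend.
(B) Ar (period 3, group 18) vs P (period 3, group 15): the stated order agrees with the simple trend.
(C) Sb (period 5, group 15) vs Bi (period 6, group 15): the stated order agrees with the simple trend.
The exception is (A): removing B's lone 2p electron is easier than breaking Be's filled 2s².

(A)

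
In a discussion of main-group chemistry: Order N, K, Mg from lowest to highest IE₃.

Consider each +2 ion: N²⁺ still has 3 valence electrons; K²⁺ is already 1 electron into the core; Mg²⁺ is the bare [Ne] core.
Usually core removal costs more than valence removal, but here the competition is close: a tightly held n=2 valence electron can cost more to remove than an n=3 core electron, so the actual values have to decide it.
The numbers (kJ/mol): N 4578, K 4420, Mg 7733.
Hence IE_3: K < N < Mg.

K < N < Mg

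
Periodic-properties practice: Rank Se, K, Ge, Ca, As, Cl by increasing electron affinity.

Atoms with high Z_eff and room in the valence shell (especially the halogens) have the most exothermic electron affinities.
Neither a single period nor a single group — weigh both effects.
K > Ca: this pair runs against the simple trend — see the exception note.
As > K: As lies to the right of K in period 4, so the across-period effect alone puts As higher.
Ge > As: this pair runs against the simple trend — see the exception note.
Se > Ge: both are in period 4; the period trend gives Se the larger value.
Cl > Se: relative to Se, both the across-period and down-group shifts push Cl's electron affinity up.
Note the exception: K has a higher electron affinity than Ca, contrary to the simple trend — adding an electron to Ca (ns²) has to open a new, higher-energy np subshell, which is unfavourable.
Note the exception: Ge has a higher electron affinity than As, contrary to the simple trend — adding an electron to As's half-filled 4p³ is unfavourable, so Ge (4p²) has the more exothermic EA.
Approximate values (kJ/mol): Cl 349, K 48, Ca 2, Ge 119, As 78, Se 195.
So from lowest to highest: Ca < K < As < Ge < Se < Cl.

Ca, K, As, Ge, Se, Cl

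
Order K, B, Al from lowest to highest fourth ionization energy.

IE_4 is the cost of taking one more electron from the +3 cation: K³⁺ is already 2 electrons into the core; B³⁺ is the bare [He] core; Al³⁺ is the bare [Ne] core.
All of these are removing an electron from a noble-gas core or deeper; the smaller core (lower principal quantum number) is held far more tightly, and within a period the higher nuclear charge binds the same core more tightly.
Approximate IE_4 values (kJ/mol): K 5877, B 25026, Al 11577.
Hence IE_4: K < Al < B.

K < Al < B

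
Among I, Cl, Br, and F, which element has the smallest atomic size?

F is in period 2, group 17; Cl is in period 3, group 17; Br is in period 4, group 17; I is in period 5, group 17.
Radius decreases left→right (rising Z_eff, same n) and increases top→bottom (higher n).
All are in group 17, so atomic radius increases down the group.
The smallest atomic size among these belongs to F.

F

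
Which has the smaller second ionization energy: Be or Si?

Consider each +1 ion: Be⁺ still has 1 valence electron; Si⁺ still has 3 valence electrons.
All are still removing valence electrons, so compare the +1 ions as you would atoms: IE_2 generally rises across a period (higher Z_eff) and falls down a group (larger shell), subject to the usual subshell exceptions.
Valence configurations: Be⁺ [He]2s¹, Si⁺ [Ne]3s²3p¹.
Approximate IE_2 values (kJ/mol): Be 1757, Si 1577.
Hence IE_2: Si < Be.

Si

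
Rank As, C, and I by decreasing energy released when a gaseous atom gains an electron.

I, C, As

C is in period 2, group 14; As is in period 4, group 15; I is in period 5, group 17.
Electron affinity generally becomes more exothermic across a period toward the halogens and less exothermic down a group.
Neither a single period nor a single group — weigh both effects.
C > As: the two effects oppose for this pair; the down-group effect wins (122 vs 78 kJ/mol).
I > C: period and group pull opposite ways; the across-period shift dominates (295 vs 122 kJ/mol).
Approximate values (kJ/mol): C 122, As 78, I 295.
So from highest to lowest: I > C > As.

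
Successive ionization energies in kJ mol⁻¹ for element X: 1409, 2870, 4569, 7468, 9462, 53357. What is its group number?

Group 15

Look for the largest jump between consecutive ionization energies: IE6/IE5 ≈ 5.6, far larger than any earlier ratio.
That jump marks the point where a core electron is being removed. So the atom has 5 valence electrons.
A main-group element with 5 valence electrons is in group 15.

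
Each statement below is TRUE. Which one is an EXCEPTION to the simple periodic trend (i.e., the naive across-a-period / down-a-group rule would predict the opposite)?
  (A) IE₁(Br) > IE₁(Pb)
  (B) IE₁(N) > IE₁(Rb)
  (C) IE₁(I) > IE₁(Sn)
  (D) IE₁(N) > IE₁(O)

(D)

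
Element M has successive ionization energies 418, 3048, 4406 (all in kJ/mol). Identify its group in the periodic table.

Look for the largest jump between consecutive ionization energies: IE2/IE1 ≈ 7.3, far larger than any earlier ratio.
That jump marks the point where a core electron is being removed. So the atom has 1 valence electron.
A main-group element with 1 valence electron is in group 1.

Group 1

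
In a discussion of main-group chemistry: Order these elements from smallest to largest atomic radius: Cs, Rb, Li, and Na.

Li, Na, Rb, Cs

Li is in period 2, group 1; Na is in period 3, group 1; Rb is in period 5, group 1; Cs is in period 6, group 1.
Moving right in a period, electrons are added to the same shell under a stronger nuclear pull, so atoms get smaller; moving down, a new shell is opened and atoms get larger.
All are in group 1, so atomic radius increases down the group.
So from smallest to largest: Li < Na < Rb < Cs.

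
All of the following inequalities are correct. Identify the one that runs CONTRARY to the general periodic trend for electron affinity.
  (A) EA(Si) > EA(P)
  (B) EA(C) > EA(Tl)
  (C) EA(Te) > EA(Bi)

The general trend: electron affinity increases across a period and decreases down a group.
(A) Si (period 3, group 14) vs P (period 3, group 15): the stated order contradicts the simple trend.
(B) C (period 2, group 14) vs Tl (period 6, group 13): the stated order agrees with the simple trend.
(C) Te (period 5, group 16) vs Bi (period 6, group 15): the stated order agrees with the simple trend.
The exception is (A): adding an electron to P's half-filled 3p³ is unfavourable, so Si (3p²) has the more exothermic EA.

(A)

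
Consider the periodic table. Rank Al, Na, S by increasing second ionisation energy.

IE_2 is the cost of taking one more electron from the +1 cation: Al⁺ still has 2 valence electrons; Na⁺ is the bare [Ne] core; S⁺ still has 5 valence electrons.
Core electrons are held far more tightly than valence electrons, so Na tops the IE_2 order.
Valence configurations: Al⁺ [Ne]3s², S⁺ [Ne]3s²3p³.
Approximate IE_2 values (kJ/mol): Al 1817, Na 4562, S 2252.
Overall IE_2 order: Al < S < Na.

Al < S < Na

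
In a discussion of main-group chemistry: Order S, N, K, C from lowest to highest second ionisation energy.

Consider each +1 ion: S⁺ still has 5 valence electrons; N⁺ still has 4 valence electrons; K⁺ is the bare [Ar] core; C⁺ still has 3 valence electrons.
Core electrons are held far more tightly than valence electrons, so K tops the IE_2 order.
Valence configurations: S⁺ [Ne]3s²3p³, N⁺ [He]2s²2p², C⁺ [He]2s²2p¹.
Approximate IE_2 values (kJ/mol): S 2252, N 2856, K 3052, C 2353.
Overall IE_2 order: S < C < N < K.

S, C, N, K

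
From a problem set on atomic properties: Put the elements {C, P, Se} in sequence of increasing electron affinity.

P < C < Se

C is in period 2, group 14; P is in period 3, group 15; Se is in period 4, group 16.
EA tends to increase across a period and decrease down a group, though the pattern is less regular than for IE or radius.
A diagonal step moves right (one effect) and down (the opposite effect) at once.
C > P: period and group pull opposite ways; the down-group shift dominates (122 vs 72 kJ/mol).
Se > C: period and group pull opposite ways; the across-period shift dominates (195 vs 122 kJ/mol).
Approximate values (kJ/mol): C 122, P 72, Se 195.
So from lowest to highest: P < C < Se.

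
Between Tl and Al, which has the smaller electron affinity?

Tl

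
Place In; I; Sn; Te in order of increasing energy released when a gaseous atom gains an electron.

In < Sn < Te < I

Adding an electron releases more energy for atoms nearer the top right (short of the noble gases).
All lie in period 5, so electron affinity increases left to right.
So from lowest to highest: In < Sn < Te < I.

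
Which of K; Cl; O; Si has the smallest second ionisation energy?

IE_2 is the cost of taking one more electron from the +1 cation: K⁺ is the bare [Ar] core; Cl⁺ still has 6 valence electrons; O⁺ still has 5 valence electrons; Si⁺ still has 3 valence electrons.
Usually core removal costs more than valence removal, but here the competition is close: a tightly held n=2 valence electron can cost more to remove than an n=3 core electron, so the actual values have to decide it.
Valence configurations: Cl⁺ [Ne]3s²3p⁴, O⁺ [He]2s²2p³, Si⁺ [Ne]3s²3p¹.
Approximate IE_2 values (kJ/mol): K 3052, Cl 2298, O 3388, Si 1577.
Overall IE_2 order: Si < Cl < K < O.

Si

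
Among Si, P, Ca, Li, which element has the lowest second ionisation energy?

Ca

After 1 electron has been removed, what remains? Si⁺ still has 3 valence electrons; P⁺ still has 4 valence electrons; Ca⁺ still has 1 valence electron; Li⁺ is the bare [He] core.
Core electrons are held far more tightly than valence electrons, so Li tops the IE_2 order.
Valence configurations: Si⁺ [Ne]3s²3p¹, P⁺ [Ne]3s²3p², Ca⁺ [Ar]4s¹.
Tabulated IE_2 (kJ/mol): Si 1577, P 1907, Ca 1145, Li 7298.
Hence IE_2: Ca < Si < P < Li.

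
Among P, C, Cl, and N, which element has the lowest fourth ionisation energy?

P

Consider each +3 ion: P³⁺ still has 2 valence electrons; C³⁺ still has 1 valence electron; Cl³⁺ still has 4 valence electrons; N³⁺ still has 2 valence electrons.
All are still removing valence electrons, so compare the +3 ions as you would atoms: IE_4 generally rises across a period (higher Z_eff) and falls down a group (larger shell), subject to the usual subshell exceptions.
Valence configurations: P³⁺ [Ne]3s², C³⁺ [He]2s¹, Cl³⁺ [Ne]3s²3p², N³⁺ [He]2s².
Approximate IE_4 values (kJ/mol): P 4964, C 6223, Cl 5159, N 7475.
So the fourth ionization energies run P < Cl < C < N.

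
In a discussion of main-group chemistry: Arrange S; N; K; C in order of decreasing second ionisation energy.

K > N > C > S

After 1 electron has been removed, what remains? S⁺ still has 5 valence electrons; N⁺ still has 4 valence electrons; K⁺ is the bare [Ar] core; C⁺ still has 3 valence electrons.
Core electrons are held far more tightly than valence electrons, so K tops the IE_2 order.
Valence configurations: S⁺ [Ne]3s²3p³, N⁺ [He]2s²2p², C⁺ [He]2s²2p¹.
Approximate IE_2 values (kJ/mol): S 2252, N 2856, K 3052, C 2353.
Overall IE_2 order: S < C < N < K.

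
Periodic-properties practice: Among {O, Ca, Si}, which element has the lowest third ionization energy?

Si

Consider each +2 ion: O²⁺ still has 4 valence electrons; Ca²⁺ is the bare [Ar] core; Si²⁺ still has 2 valence electrons.
Usually core removal costs more than valence removal, but here the competition is close: a tightly held n=2 valence electron can cost more to remove than an n=3 core electron, so the actual values have to decide it.
Valence configurations: O²⁺ [He]2s²2p², Si²⁺ [Ne]3s².
Approximate IE_3 values (kJ/mol): O 5300, Ca 4912, Si 3232.
Putting it together, IE_3: Si < Ca < O.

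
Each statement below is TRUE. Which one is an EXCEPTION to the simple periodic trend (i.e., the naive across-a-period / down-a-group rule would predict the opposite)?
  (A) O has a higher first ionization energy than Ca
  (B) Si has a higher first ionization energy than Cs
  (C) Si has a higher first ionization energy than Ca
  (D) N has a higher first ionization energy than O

(D)

The general trend: first ionization energy increases across a period and decreases down a group.
(A) O (period 2, group 16) vs Ca (period 4, group 2): the stated order agrees with the simple trend.
(B) Si (period 3, group 14) vs Cs (period 6, group 1): the stated order agrees with the simple trend.
(C) Si (period 3, group 14) vs Ca (period 4, group 2): the stated order agrees with the simple trend.
(D) N (period 2, group 15) vs O (period 2, group 16): the stated order contradicts the simple trend.
The exception is (D): pairing an electron in O's 2p⁴ costs repulsion energy, so O ionizes more easily than half-filled N (2p³).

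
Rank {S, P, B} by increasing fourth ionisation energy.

After 3 electrons have been removed, what remains? S³⁺ still has 3 valence electrons; P³⁺ still has 2 valence electrons; B³⁺ is the bare [He] core.
Pulling an electron out of a noble-gas core costs far more than removing a remaining valence electron, so B sits at the high end of IE_4.
Valence configurations: S³⁺ [Ne]3s²3p¹, P³⁺ [Ne]3s².
S³⁺ loses a lone 3p electron whereas P³⁺ must break into a filled 3s² pair, so IE_4(P) > IE_4(S) even though S has the higher nuclear charge.
Tabulated IE_4 (kJ/mol): S 4556, P 4964, B 25026.
Putting it together, IE_4: S < P < B.

S < P < B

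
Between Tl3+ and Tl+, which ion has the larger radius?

Tl+

Both ions have Z = 81 protons, but Tl3+ has lost more electrons, so its remaining electrons feel a larger effective nuclear charge per electron and are pulled in more tightly.
Higher positive charge → smaller ion, so Tl+ > Tl3+.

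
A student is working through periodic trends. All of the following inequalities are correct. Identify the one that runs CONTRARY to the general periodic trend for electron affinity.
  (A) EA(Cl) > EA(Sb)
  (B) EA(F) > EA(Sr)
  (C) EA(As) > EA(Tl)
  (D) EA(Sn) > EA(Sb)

(D)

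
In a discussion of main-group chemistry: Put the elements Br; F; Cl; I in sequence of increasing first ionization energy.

I < Br < Cl < F

F is in period 2, group 17; Cl is in period 3, group 17; Br is in period 4, group 17; I is in period 5, group 17.
Across a period the outer electron is held more tightly (higher IE₁); down a group it sits in a higher shell, more shielded, and comes off more easily.
All are in group 17, so first ionization energy increases up the group.
So from lowest to highest: I < Br < Cl < F.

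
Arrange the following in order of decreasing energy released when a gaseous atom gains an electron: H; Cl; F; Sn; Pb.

Cl, F, Sn, H, Pb

H is in period 1, group 1; F is in period 2, group 17; Cl is in period 3, group 17; Sn is in period 5, group 14; Pb is in period 6, group 14.
Electron affinity generally becomes more exothermic across a period toward the halogens and less exothermic down a group.
These span different periods and groups, so the two trends combine.
H > Pb: period and group pull opposite ways; the down-group shift dominates (73 vs 35 kJ/mol).
Sn > H: the two effects oppose for this pair; the across-period effect wins (107 vs 73 kJ/mol).
F > Sn: both effects reinforce here, so F is clearly the higher of the two.
Cl > F: this pair runs against the simple trend — see the exception note.
Note the exception: Cl has a higher electron affinity than F, contrary to the simple trend — F's small 2p subshell makes the incoming electron feel strong e⁻–e⁻ repulsion, so Cl actually releases more energy on gaining an electron.
Tabulated electron affinity (kJ/mol): H 73, F 328, Cl 349, Sn 107, Pb 35.
So from highest to lowest: Cl > F > Sn > H > Pb.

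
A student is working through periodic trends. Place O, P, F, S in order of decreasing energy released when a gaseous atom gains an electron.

F, S, O, P

O is in period 2, group 16; F is in period 2, group 17; P is in period 3, group 15; S is in period 3, group 16.
Adding an electron releases more energy for atoms nearer the top right (short of the noble gases).
These span different periods and groups, so the two trends combine.
O > P: both effects reinforce here, so O is clearly the higher of the two.
S > O: this pair runs against the simple trend — see the exception note.
F > S: both effects reinforce here, so F is clearly the higher of the two.
Note the exception: S has a higher electron affinity than O, contrary to the simple trend — the compact 2p subshell of O repels the added electron more than S's larger 3p does.
Tabulated electron affinity (kJ/mol): O 141, F 328, P 72, S 200.
So from highest to lowest: F > S > O > P.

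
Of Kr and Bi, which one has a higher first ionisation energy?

Kr

Kr is in period 4, group 18; Bi is in period 6, group 15.
First ionization energy rises across a period (greater Z_eff holds electrons more tightly) and falls down a group (valence electrons are farther from the nucleus).
Neither a single period nor a single group — weigh both effects.
Kr > Bi: both effects reinforce here, so Kr is clearly the higher of the two.
For reference (kJ/mol): Kr 1351, Bi 703.
So Kr has the higher first ionisation energy (Kr > Bi).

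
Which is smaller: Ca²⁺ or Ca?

Forming Ca²⁺ removes 2 electrons from Ca. Fewer electrons for the same nuclear charge means less shielding and a higher Z_eff on the remaining electrons, and for main-group metals the entire outer shell is lost.
A cation is smaller than its parent atom: Ca²⁺ < Ca.

Ca²⁺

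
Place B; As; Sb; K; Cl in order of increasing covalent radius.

B < Cl < As < Sb < K

B is in period 2, group 13; Cl is in period 3, group 17; K is in period 4, group 1; As is in period 4, group 15; Sb is in period 5, group 15.
Across a period the added protons contract the valence shell; down a group each new principal shell makes the atom larger.
These span different periods and groups, so the two trends combine.
Cl > B: the two effects oppose for this pair; the down-group effect wins (99 vs 85 pm).
As > Cl: both effects reinforce here, so As is clearly the larger of the two.
Sb > As: Sb sits below As in group 15, so the down-group effect alone puts Sb larger.
K > Sb: the two effects oppose for this pair; the across-period effect wins (196 vs 140 pm).
Tabulated atomic radius (pm): B 85, Cl 99, K 196, As 121, Sb 140.
So from smallest to largest: B < Cl < As < Sb < K.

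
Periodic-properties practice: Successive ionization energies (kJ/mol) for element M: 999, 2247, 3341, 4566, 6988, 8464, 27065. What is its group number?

Group 16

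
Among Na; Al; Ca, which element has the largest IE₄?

Al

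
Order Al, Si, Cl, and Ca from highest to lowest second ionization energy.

IE_2 is the cost of taking one more electron from the +1 cation: Al⁺ still has 2 valence electrons; Si⁺ still has 3 valence electrons; Cl⁺ still has 6 valence electrons; Ca⁺ still has 1 valence electron.
All are still removing valence electrons, so compare the +1 ions as you would atoms: IE_2 generally rises across a period (higher Z_eff) and falls down a group (larger shell), subject to the usual subshell exceptions.
Valence configurations: Al⁺ [Ne]3s², Si⁺ [Ne]3s²3p¹, Cl⁺ [Ne]3s²3p⁴, Ca⁺ [Ar]4s¹.
Si⁺ loses a lone 3p electron whereas Al⁺ must break into a filled 3s² pair, so IE_2(Al) > IE_2(Si) even though Si has the higher nuclear charge.
The numbers (kJ/mol): Al 1817, Si 1577, Cl 2298, Ca 1145.
Hence IE_2: Ca < Si < Al < Cl.

Cl > Al > Si > Ca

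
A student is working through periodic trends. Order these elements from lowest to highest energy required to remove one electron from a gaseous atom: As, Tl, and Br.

Removing the outermost electron gets harder across a period and easier down a group.
Here both period and group differ, so the two effects have to be weighed against each other.
As > Tl: both effects reinforce here, so As is clearly the higher of the two.
Br > As: both are in period 4; the period trend gives Br the larger value.
Approximate values (kJ/mol): As 947, Br 1140, Tl 589.
So from lowest to highest: Tl < As < Br.

Tl < As < Br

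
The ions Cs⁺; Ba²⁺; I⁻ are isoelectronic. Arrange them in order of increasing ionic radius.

All of these have 54 electrons, so size is governed by nuclear charge alone: the more protons, the stronger the pull on the same electron cloud, and the smaller the ion.
Nuclear charges: Ba²⁺ (Z=56), Cs⁺ (Z=55), I⁻ (Z=53).
Smallest to largest: Ba²⁺ < Cs⁺ < I⁻.

Ba²⁺ < Cs⁺ < I⁻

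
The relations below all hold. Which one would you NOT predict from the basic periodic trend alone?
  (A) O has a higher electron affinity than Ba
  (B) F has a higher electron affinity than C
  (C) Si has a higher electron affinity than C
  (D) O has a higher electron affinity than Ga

(C)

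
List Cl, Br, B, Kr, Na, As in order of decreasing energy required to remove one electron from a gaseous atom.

Kr > Cl > Br > As > B > Na

B is in period 2, group 13; Na is in period 3, group 1; Cl is in period 3, group 17; As is in period 4, group 15; Br is in period 4, group 17; Kr is in period 4, group 18.
Across a period the outer electron is held more tightly (higher IE₁); down a group it sits in a higher shell, more shielded, and comes off more easily.
Neither a single period nor a single group — weigh both effects.
B > Na: relative to Na, both the across-period and down-group shifts push B's first ionization energy up.
As > B: period and group pull opposite ways; the across-period shift dominates (947 vs 801 kJ/mol).
Br > As: Br lies to the right of As in period 4, so the across-period effect alone puts Br higher.
Cl > Br: Cl sits above Br in group 17, so the down-group effect alone puts Cl higher.
Kr > Cl: the two effects oppose for this pair; the across-period effect wins (1351 vs 1251 kJ/mol).
Tabulated first ionization energy (kJ/mol): B 801, Na 496, Cl 1251, As 947, Br 1140, Kr 1351.
So from highest to lowest: Kr > Cl > Br > As > B > Na.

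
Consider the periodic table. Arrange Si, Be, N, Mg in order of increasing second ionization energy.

After 1 electron has been removed, what remains? Si⁺ still has 3 valence electrons; Be⁺ still has 1 valence electron; N⁺ still has 4 valence electrons; Mg⁺ still has 1 valence electron.
All are still removing valence electrons, so compare the +1 ions as you would atoms: IE_2 generally rises across a period (higher Z_eff) and falls down a group (larger shell), subject to the usual subshell exceptions.
Valence configurations: Si⁺ [Ne]3s²3p¹, Be⁺ [He]2s¹, N⁺ [He]2s²2p², Mg⁺ [Ne]3s¹.
The numbers (kJ/mol): Si 1577, Be 1757, N 2856, Mg 1451.
Hence IE_2: Mg < Si < Be < N.

Mg < Si < Be < N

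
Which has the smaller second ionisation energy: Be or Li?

Consider each +1 ion: Be⁺ still has 1 valence electron; Li⁺ is the bare [He] core.
Breaking into a closed-shell core is much more expensive than removing a leftover valence electron — Li has the largest IE_2 here.
Tabulated IE_2 (kJ/mol): Be 1757, Li 7298.
Hence IE_2: Be < Li.

Be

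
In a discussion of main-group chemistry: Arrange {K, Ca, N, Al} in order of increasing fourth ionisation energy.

K, Ca, N, Al

IE_4 is the cost of taking one more electron from the +3 cation: K³⁺ is already 2 electrons into the core; Ca³⁺ is already 1 electron into the core; N³⁺ still has 2 valence electrons; Al³⁺ is the bare [Ne] core.
Usually core removal costs more than valence removal, but here the competition is close: a tightly held n=2 valence electron can cost more to remove than an n=3 core electron, so the actual values have to decide it.
Tabulated IE_4 (kJ/mol): K 5877, Ca 6491, N 7475, Al 11577.
Hence IE_4: K < Ca < N < Al.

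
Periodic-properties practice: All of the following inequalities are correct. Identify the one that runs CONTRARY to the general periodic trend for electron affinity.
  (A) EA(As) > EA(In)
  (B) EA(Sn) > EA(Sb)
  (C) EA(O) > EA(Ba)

The general trend: electron affinity increases across a period and decreases down a group.
(A) As (period 4, group 15) vs In (period 5, group 13): the stated order agrees with the simple trend.
(B) Sn (period 5, group 14) vs Sb (period 5, group 15): the stated order contradicts the simple trend.
(C) O (period 2, group 16) vs Ba (period 6, group 2): the stated order agrees with the simple trend.
The exception is (B): adding an electron to Sb's half-filled 5p³ is unfavourable, so Sn has the more exothermic EA.

(B)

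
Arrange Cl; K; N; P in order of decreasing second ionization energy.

Consider each +1 ion: Cl⁺ still has 6 valence electrons; K⁺ is the bare [Ar] core; N⁺ still has 4 valence electrons; P⁺ still has 4 valence electrons.
Pulling an electron out of a noble-gas core costs far more than removing a remaining valence electron, so K sits at the high end of IE_2.
Valence configurations: Cl⁺ [Ne]3s²3p⁴, N⁺ [He]2s²2p², P⁺ [Ne]3s²3p².
The numbers (kJ/mol): Cl 2298, K 3052, N 2856, P 1907.
Putting it together, IE_2: P < Cl < N < K.

K, N, Cl, P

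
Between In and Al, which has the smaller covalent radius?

Moving right in a period, electrons are added to the same shell under a stronger nuclear pull, so atoms get smaller; moving down, a new shell is opened and atoms get larger.
All are in group 13, so atomic radius increases down the group.
So Al has the smaller covalent radius (Al < In).

Al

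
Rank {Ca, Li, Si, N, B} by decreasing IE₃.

Li > Ca > N > B > Si

After 2 electrons have been removed, what remains? Ca²⁺ is the bare [Ar] core; Li²⁺ is already 1 electron into the core; Si²⁺ still has 2 valence electrons; N²⁺ still has 3 valence electrons; B²⁺ still has 1 valence electron.
Core electrons are held far more tightly than valence electrons, so Ca and Li top the IE_3 order.
Valence configurations: Si²⁺ [Ne]3s², N²⁺ [He]2s²2p¹, B²⁺ [He]2s¹.
Approximate IE_3 values (kJ/mol): Ca 4912, Li 11815, Si 3232, N 4578, B 3660.
Overall IE_3 order: Si < B < N < Ca < Li.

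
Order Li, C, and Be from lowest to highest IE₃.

C < Li < Be

IE_3 is the cost of taking one more electron from the +2 cation: Li²⁺ is already 1 electron into the core; C²⁺ still has 2 valence electrons; Be²⁺ is the bare [He] core.
Pulling an electron out of a noble-gas core costs far more than removing a remaining valence electron, so Li and Be sit at the high end of IE_3.
Tabulated IE_3 (kJ/mol): Li 11815, C 4620, Be 14849.
So the third ionization energies run C < Li < Be.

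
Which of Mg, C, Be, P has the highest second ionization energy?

C

After 1 electron has been removed, what remains? Mg⁺ still has 1 valence electron; C⁺ still has 3 valence electrons; Be⁺ still has 1 valence electron; P⁺ still has 4 valence electrons.
All are still removing valence electrons, so compare the +1 ions as you would atoms: IE_2 generally rises across a period (higher Z_eff) and falls down a group (larger shell), subject to the usual subshell exceptions.
Valence configurations: Mg⁺ [Ne]3s¹, C⁺ [He]2s²2p¹, Be⁺ [He]2s¹, P⁺ [Ne]3s²3p².
Tabulated IE_2 (kJ/mol): Mg 1451, C 2353, Be 1757, P 1907.
Hence IE_2: Mg < Be < P < C.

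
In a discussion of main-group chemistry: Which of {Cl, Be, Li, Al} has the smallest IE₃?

Al

IE_3 is the cost of taking one more electron from the +2 cation: Cl²⁺ still has 5 valence electrons; Be²⁺ is the bare [He] core; Li²⁺ is already 1 electron into the core; Al²⁺ still has 1 valence electron.
Breaking into a closed-shell core is much more expensive than removing a leftover valence electron — Li and Be have the largest IE_3 here.
Valence configurations: Cl²⁺ [Ne]3s²3p³, Al²⁺ [Ne]3s¹.
Approximate IE_3 values (kJ/mol): Cl 3822, Be 14849, Li 11815, Al 2745.
So the third ionization energies run Al < Cl < Li < Be.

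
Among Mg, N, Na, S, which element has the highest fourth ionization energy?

Mg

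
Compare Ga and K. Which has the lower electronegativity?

K

K is in period 4, group 1; Ga is in period 4, group 13.
EN rises left→right (higher Z_eff, smaller atoms) and falls top→bottom (larger, more shielded atoms).
All lie in period 4, so electronegativity increases left to right.
So K has the lower electronegativity (K < Ga).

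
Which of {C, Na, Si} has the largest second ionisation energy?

Na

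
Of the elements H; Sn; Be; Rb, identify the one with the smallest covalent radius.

H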